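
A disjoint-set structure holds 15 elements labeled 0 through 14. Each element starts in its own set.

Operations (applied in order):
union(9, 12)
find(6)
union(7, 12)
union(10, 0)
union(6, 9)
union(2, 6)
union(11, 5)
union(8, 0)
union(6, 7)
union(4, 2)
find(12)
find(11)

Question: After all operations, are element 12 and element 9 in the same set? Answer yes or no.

Answer: yes

Derivation:
Step 1: union(9, 12) -> merged; set of 9 now {9, 12}
Step 2: find(6) -> no change; set of 6 is {6}
Step 3: union(7, 12) -> merged; set of 7 now {7, 9, 12}
Step 4: union(10, 0) -> merged; set of 10 now {0, 10}
Step 5: union(6, 9) -> merged; set of 6 now {6, 7, 9, 12}
Step 6: union(2, 6) -> merged; set of 2 now {2, 6, 7, 9, 12}
Step 7: union(11, 5) -> merged; set of 11 now {5, 11}
Step 8: union(8, 0) -> merged; set of 8 now {0, 8, 10}
Step 9: union(6, 7) -> already same set; set of 6 now {2, 6, 7, 9, 12}
Step 10: union(4, 2) -> merged; set of 4 now {2, 4, 6, 7, 9, 12}
Step 11: find(12) -> no change; set of 12 is {2, 4, 6, 7, 9, 12}
Step 12: find(11) -> no change; set of 11 is {5, 11}
Set of 12: {2, 4, 6, 7, 9, 12}; 9 is a member.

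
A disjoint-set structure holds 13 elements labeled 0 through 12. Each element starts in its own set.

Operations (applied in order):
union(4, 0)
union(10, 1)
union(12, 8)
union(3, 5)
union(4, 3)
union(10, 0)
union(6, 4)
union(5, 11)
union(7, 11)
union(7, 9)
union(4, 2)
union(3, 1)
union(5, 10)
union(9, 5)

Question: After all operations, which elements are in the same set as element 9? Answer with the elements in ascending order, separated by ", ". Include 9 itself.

Answer: 0, 1, 2, 3, 4, 5, 6, 7, 9, 10, 11

Derivation:
Step 1: union(4, 0) -> merged; set of 4 now {0, 4}
Step 2: union(10, 1) -> merged; set of 10 now {1, 10}
Step 3: union(12, 8) -> merged; set of 12 now {8, 12}
Step 4: union(3, 5) -> merged; set of 3 now {3, 5}
Step 5: union(4, 3) -> merged; set of 4 now {0, 3, 4, 5}
Step 6: union(10, 0) -> merged; set of 10 now {0, 1, 3, 4, 5, 10}
Step 7: union(6, 4) -> merged; set of 6 now {0, 1, 3, 4, 5, 6, 10}
Step 8: union(5, 11) -> merged; set of 5 now {0, 1, 3, 4, 5, 6, 10, 11}
Step 9: union(7, 11) -> merged; set of 7 now {0, 1, 3, 4, 5, 6, 7, 10, 11}
Step 10: union(7, 9) -> merged; set of 7 now {0, 1, 3, 4, 5, 6, 7, 9, 10, 11}
Step 11: union(4, 2) -> merged; set of 4 now {0, 1, 2, 3, 4, 5, 6, 7, 9, 10, 11}
Step 12: union(3, 1) -> already same set; set of 3 now {0, 1, 2, 3, 4, 5, 6, 7, 9, 10, 11}
Step 13: union(5, 10) -> already same set; set of 5 now {0, 1, 2, 3, 4, 5, 6, 7, 9, 10, 11}
Step 14: union(9, 5) -> already same set; set of 9 now {0, 1, 2, 3, 4, 5, 6, 7, 9, 10, 11}
Component of 9: {0, 1, 2, 3, 4, 5, 6, 7, 9, 10, 11}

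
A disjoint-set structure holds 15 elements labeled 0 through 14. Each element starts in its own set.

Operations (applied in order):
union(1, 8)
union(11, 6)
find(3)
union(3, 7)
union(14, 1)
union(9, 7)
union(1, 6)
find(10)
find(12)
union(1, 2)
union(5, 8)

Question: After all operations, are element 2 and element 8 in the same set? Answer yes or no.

Step 1: union(1, 8) -> merged; set of 1 now {1, 8}
Step 2: union(11, 6) -> merged; set of 11 now {6, 11}
Step 3: find(3) -> no change; set of 3 is {3}
Step 4: union(3, 7) -> merged; set of 3 now {3, 7}
Step 5: union(14, 1) -> merged; set of 14 now {1, 8, 14}
Step 6: union(9, 7) -> merged; set of 9 now {3, 7, 9}
Step 7: union(1, 6) -> merged; set of 1 now {1, 6, 8, 11, 14}
Step 8: find(10) -> no change; set of 10 is {10}
Step 9: find(12) -> no change; set of 12 is {12}
Step 10: union(1, 2) -> merged; set of 1 now {1, 2, 6, 8, 11, 14}
Step 11: union(5, 8) -> merged; set of 5 now {1, 2, 5, 6, 8, 11, 14}
Set of 2: {1, 2, 5, 6, 8, 11, 14}; 8 is a member.

Answer: yes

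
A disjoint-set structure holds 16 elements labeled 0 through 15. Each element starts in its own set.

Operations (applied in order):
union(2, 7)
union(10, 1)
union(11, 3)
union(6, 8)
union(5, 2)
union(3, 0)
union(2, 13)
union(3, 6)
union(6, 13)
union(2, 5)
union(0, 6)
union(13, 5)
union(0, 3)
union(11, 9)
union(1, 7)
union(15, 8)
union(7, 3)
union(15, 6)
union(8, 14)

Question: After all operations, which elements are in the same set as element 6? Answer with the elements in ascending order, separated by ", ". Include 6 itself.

Step 1: union(2, 7) -> merged; set of 2 now {2, 7}
Step 2: union(10, 1) -> merged; set of 10 now {1, 10}
Step 3: union(11, 3) -> merged; set of 11 now {3, 11}
Step 4: union(6, 8) -> merged; set of 6 now {6, 8}
Step 5: union(5, 2) -> merged; set of 5 now {2, 5, 7}
Step 6: union(3, 0) -> merged; set of 3 now {0, 3, 11}
Step 7: union(2, 13) -> merged; set of 2 now {2, 5, 7, 13}
Step 8: union(3, 6) -> merged; set of 3 now {0, 3, 6, 8, 11}
Step 9: union(6, 13) -> merged; set of 6 now {0, 2, 3, 5, 6, 7, 8, 11, 13}
Step 10: union(2, 5) -> already same set; set of 2 now {0, 2, 3, 5, 6, 7, 8, 11, 13}
Step 11: union(0, 6) -> already same set; set of 0 now {0, 2, 3, 5, 6, 7, 8, 11, 13}
Step 12: union(13, 5) -> already same set; set of 13 now {0, 2, 3, 5, 6, 7, 8, 11, 13}
Step 13: union(0, 3) -> already same set; set of 0 now {0, 2, 3, 5, 6, 7, 8, 11, 13}
Step 14: union(11, 9) -> merged; set of 11 now {0, 2, 3, 5, 6, 7, 8, 9, 11, 13}
Step 15: union(1, 7) -> merged; set of 1 now {0, 1, 2, 3, 5, 6, 7, 8, 9, 10, 11, 13}
Step 16: union(15, 8) -> merged; set of 15 now {0, 1, 2, 3, 5, 6, 7, 8, 9, 10, 11, 13, 15}
Step 17: union(7, 3) -> already same set; set of 7 now {0, 1, 2, 3, 5, 6, 7, 8, 9, 10, 11, 13, 15}
Step 18: union(15, 6) -> already same set; set of 15 now {0, 1, 2, 3, 5, 6, 7, 8, 9, 10, 11, 13, 15}
Step 19: union(8, 14) -> merged; set of 8 now {0, 1, 2, 3, 5, 6, 7, 8, 9, 10, 11, 13, 14, 15}
Component of 6: {0, 1, 2, 3, 5, 6, 7, 8, 9, 10, 11, 13, 14, 15}

Answer: 0, 1, 2, 3, 5, 6, 7, 8, 9, 10, 11, 13, 14, 15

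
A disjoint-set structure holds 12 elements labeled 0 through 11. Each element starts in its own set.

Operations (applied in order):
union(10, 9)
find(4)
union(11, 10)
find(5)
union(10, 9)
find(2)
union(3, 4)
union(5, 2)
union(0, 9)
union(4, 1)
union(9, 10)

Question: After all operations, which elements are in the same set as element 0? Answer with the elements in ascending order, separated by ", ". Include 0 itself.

Step 1: union(10, 9) -> merged; set of 10 now {9, 10}
Step 2: find(4) -> no change; set of 4 is {4}
Step 3: union(11, 10) -> merged; set of 11 now {9, 10, 11}
Step 4: find(5) -> no change; set of 5 is {5}
Step 5: union(10, 9) -> already same set; set of 10 now {9, 10, 11}
Step 6: find(2) -> no change; set of 2 is {2}
Step 7: union(3, 4) -> merged; set of 3 now {3, 4}
Step 8: union(5, 2) -> merged; set of 5 now {2, 5}
Step 9: union(0, 9) -> merged; set of 0 now {0, 9, 10, 11}
Step 10: union(4, 1) -> merged; set of 4 now {1, 3, 4}
Step 11: union(9, 10) -> already same set; set of 9 now {0, 9, 10, 11}
Component of 0: {0, 9, 10, 11}

Answer: 0, 9, 10, 11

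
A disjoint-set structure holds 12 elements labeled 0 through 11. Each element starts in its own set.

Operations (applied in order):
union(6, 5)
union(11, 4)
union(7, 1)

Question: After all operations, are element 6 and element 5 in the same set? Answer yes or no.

Answer: yes

Derivation:
Step 1: union(6, 5) -> merged; set of 6 now {5, 6}
Step 2: union(11, 4) -> merged; set of 11 now {4, 11}
Step 3: union(7, 1) -> merged; set of 7 now {1, 7}
Set of 6: {5, 6}; 5 is a member.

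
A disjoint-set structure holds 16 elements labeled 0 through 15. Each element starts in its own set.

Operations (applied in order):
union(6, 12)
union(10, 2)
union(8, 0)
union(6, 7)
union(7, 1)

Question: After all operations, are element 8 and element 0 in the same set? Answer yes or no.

Answer: yes

Derivation:
Step 1: union(6, 12) -> merged; set of 6 now {6, 12}
Step 2: union(10, 2) -> merged; set of 10 now {2, 10}
Step 3: union(8, 0) -> merged; set of 8 now {0, 8}
Step 4: union(6, 7) -> merged; set of 6 now {6, 7, 12}
Step 5: union(7, 1) -> merged; set of 7 now {1, 6, 7, 12}
Set of 8: {0, 8}; 0 is a member.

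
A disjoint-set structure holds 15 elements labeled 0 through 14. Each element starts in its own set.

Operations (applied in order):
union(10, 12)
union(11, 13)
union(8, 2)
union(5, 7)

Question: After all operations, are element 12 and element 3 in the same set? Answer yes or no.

Step 1: union(10, 12) -> merged; set of 10 now {10, 12}
Step 2: union(11, 13) -> merged; set of 11 now {11, 13}
Step 3: union(8, 2) -> merged; set of 8 now {2, 8}
Step 4: union(5, 7) -> merged; set of 5 now {5, 7}
Set of 12: {10, 12}; 3 is not a member.

Answer: no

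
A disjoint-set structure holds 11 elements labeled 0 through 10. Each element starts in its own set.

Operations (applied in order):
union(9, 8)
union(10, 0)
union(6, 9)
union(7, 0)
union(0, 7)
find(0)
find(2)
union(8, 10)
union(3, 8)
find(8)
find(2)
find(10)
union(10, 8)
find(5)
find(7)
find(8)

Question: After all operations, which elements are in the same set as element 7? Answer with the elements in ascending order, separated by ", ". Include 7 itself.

Answer: 0, 3, 6, 7, 8, 9, 10

Derivation:
Step 1: union(9, 8) -> merged; set of 9 now {8, 9}
Step 2: union(10, 0) -> merged; set of 10 now {0, 10}
Step 3: union(6, 9) -> merged; set of 6 now {6, 8, 9}
Step 4: union(7, 0) -> merged; set of 7 now {0, 7, 10}
Step 5: union(0, 7) -> already same set; set of 0 now {0, 7, 10}
Step 6: find(0) -> no change; set of 0 is {0, 7, 10}
Step 7: find(2) -> no change; set of 2 is {2}
Step 8: union(8, 10) -> merged; set of 8 now {0, 6, 7, 8, 9, 10}
Step 9: union(3, 8) -> merged; set of 3 now {0, 3, 6, 7, 8, 9, 10}
Step 10: find(8) -> no change; set of 8 is {0, 3, 6, 7, 8, 9, 10}
Step 11: find(2) -> no change; set of 2 is {2}
Step 12: find(10) -> no change; set of 10 is {0, 3, 6, 7, 8, 9, 10}
Step 13: union(10, 8) -> already same set; set of 10 now {0, 3, 6, 7, 8, 9, 10}
Step 14: find(5) -> no change; set of 5 is {5}
Step 15: find(7) -> no change; set of 7 is {0, 3, 6, 7, 8, 9, 10}
Step 16: find(8) -> no change; set of 8 is {0, 3, 6, 7, 8, 9, 10}
Component of 7: {0, 3, 6, 7, 8, 9, 10}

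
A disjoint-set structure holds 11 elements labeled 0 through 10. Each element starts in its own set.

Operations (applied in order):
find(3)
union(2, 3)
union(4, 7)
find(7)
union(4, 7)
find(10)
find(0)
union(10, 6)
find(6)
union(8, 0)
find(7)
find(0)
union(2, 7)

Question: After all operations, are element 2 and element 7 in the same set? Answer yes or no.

Answer: yes

Derivation:
Step 1: find(3) -> no change; set of 3 is {3}
Step 2: union(2, 3) -> merged; set of 2 now {2, 3}
Step 3: union(4, 7) -> merged; set of 4 now {4, 7}
Step 4: find(7) -> no change; set of 7 is {4, 7}
Step 5: union(4, 7) -> already same set; set of 4 now {4, 7}
Step 6: find(10) -> no change; set of 10 is {10}
Step 7: find(0) -> no change; set of 0 is {0}
Step 8: union(10, 6) -> merged; set of 10 now {6, 10}
Step 9: find(6) -> no change; set of 6 is {6, 10}
Step 10: union(8, 0) -> merged; set of 8 now {0, 8}
Step 11: find(7) -> no change; set of 7 is {4, 7}
Step 12: find(0) -> no change; set of 0 is {0, 8}
Step 13: union(2, 7) -> merged; set of 2 now {2, 3, 4, 7}
Set of 2: {2, 3, 4, 7}; 7 is a member.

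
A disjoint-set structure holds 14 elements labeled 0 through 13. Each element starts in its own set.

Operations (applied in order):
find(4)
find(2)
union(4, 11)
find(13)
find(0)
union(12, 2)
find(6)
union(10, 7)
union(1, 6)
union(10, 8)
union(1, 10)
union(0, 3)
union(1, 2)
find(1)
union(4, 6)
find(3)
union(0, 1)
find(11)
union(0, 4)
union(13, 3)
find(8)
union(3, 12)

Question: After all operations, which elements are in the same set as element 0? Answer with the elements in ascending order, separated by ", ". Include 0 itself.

Answer: 0, 1, 2, 3, 4, 6, 7, 8, 10, 11, 12, 13

Derivation:
Step 1: find(4) -> no change; set of 4 is {4}
Step 2: find(2) -> no change; set of 2 is {2}
Step 3: union(4, 11) -> merged; set of 4 now {4, 11}
Step 4: find(13) -> no change; set of 13 is {13}
Step 5: find(0) -> no change; set of 0 is {0}
Step 6: union(12, 2) -> merged; set of 12 now {2, 12}
Step 7: find(6) -> no change; set of 6 is {6}
Step 8: union(10, 7) -> merged; set of 10 now {7, 10}
Step 9: union(1, 6) -> merged; set of 1 now {1, 6}
Step 10: union(10, 8) -> merged; set of 10 now {7, 8, 10}
Step 11: union(1, 10) -> merged; set of 1 now {1, 6, 7, 8, 10}
Step 12: union(0, 3) -> merged; set of 0 now {0, 3}
Step 13: union(1, 2) -> merged; set of 1 now {1, 2, 6, 7, 8, 10, 12}
Step 14: find(1) -> no change; set of 1 is {1, 2, 6, 7, 8, 10, 12}
Step 15: union(4, 6) -> merged; set of 4 now {1, 2, 4, 6, 7, 8, 10, 11, 12}
Step 16: find(3) -> no change; set of 3 is {0, 3}
Step 17: union(0, 1) -> merged; set of 0 now {0, 1, 2, 3, 4, 6, 7, 8, 10, 11, 12}
Step 18: find(11) -> no change; set of 11 is {0, 1, 2, 3, 4, 6, 7, 8, 10, 11, 12}
Step 19: union(0, 4) -> already same set; set of 0 now {0, 1, 2, 3, 4, 6, 7, 8, 10, 11, 12}
Step 20: union(13, 3) -> merged; set of 13 now {0, 1, 2, 3, 4, 6, 7, 8, 10, 11, 12, 13}
Step 21: find(8) -> no change; set of 8 is {0, 1, 2, 3, 4, 6, 7, 8, 10, 11, 12, 13}
Step 22: union(3, 12) -> already same set; set of 3 now {0, 1, 2, 3, 4, 6, 7, 8, 10, 11, 12, 13}
Component of 0: {0, 1, 2, 3, 4, 6, 7, 8, 10, 11, 12, 13}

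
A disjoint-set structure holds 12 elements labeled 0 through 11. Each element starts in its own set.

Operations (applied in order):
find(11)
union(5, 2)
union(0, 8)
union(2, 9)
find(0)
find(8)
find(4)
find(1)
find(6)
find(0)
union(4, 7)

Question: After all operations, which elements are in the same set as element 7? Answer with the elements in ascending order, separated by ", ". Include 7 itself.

Answer: 4, 7

Derivation:
Step 1: find(11) -> no change; set of 11 is {11}
Step 2: union(5, 2) -> merged; set of 5 now {2, 5}
Step 3: union(0, 8) -> merged; set of 0 now {0, 8}
Step 4: union(2, 9) -> merged; set of 2 now {2, 5, 9}
Step 5: find(0) -> no change; set of 0 is {0, 8}
Step 6: find(8) -> no change; set of 8 is {0, 8}
Step 7: find(4) -> no change; set of 4 is {4}
Step 8: find(1) -> no change; set of 1 is {1}
Step 9: find(6) -> no change; set of 6 is {6}
Step 10: find(0) -> no change; set of 0 is {0, 8}
Step 11: union(4, 7) -> merged; set of 4 now {4, 7}
Component of 7: {4, 7}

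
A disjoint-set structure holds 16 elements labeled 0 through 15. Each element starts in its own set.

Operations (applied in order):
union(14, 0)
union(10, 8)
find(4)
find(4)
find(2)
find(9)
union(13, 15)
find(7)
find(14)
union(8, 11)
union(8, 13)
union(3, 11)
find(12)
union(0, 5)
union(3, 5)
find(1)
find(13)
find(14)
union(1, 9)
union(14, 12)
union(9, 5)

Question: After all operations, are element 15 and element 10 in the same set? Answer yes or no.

Step 1: union(14, 0) -> merged; set of 14 now {0, 14}
Step 2: union(10, 8) -> merged; set of 10 now {8, 10}
Step 3: find(4) -> no change; set of 4 is {4}
Step 4: find(4) -> no change; set of 4 is {4}
Step 5: find(2) -> no change; set of 2 is {2}
Step 6: find(9) -> no change; set of 9 is {9}
Step 7: union(13, 15) -> merged; set of 13 now {13, 15}
Step 8: find(7) -> no change; set of 7 is {7}
Step 9: find(14) -> no change; set of 14 is {0, 14}
Step 10: union(8, 11) -> merged; set of 8 now {8, 10, 11}
Step 11: union(8, 13) -> merged; set of 8 now {8, 10, 11, 13, 15}
Step 12: union(3, 11) -> merged; set of 3 now {3, 8, 10, 11, 13, 15}
Step 13: find(12) -> no change; set of 12 is {12}
Step 14: union(0, 5) -> merged; set of 0 now {0, 5, 14}
Step 15: union(3, 5) -> merged; set of 3 now {0, 3, 5, 8, 10, 11, 13, 14, 15}
Step 16: find(1) -> no change; set of 1 is {1}
Step 17: find(13) -> no change; set of 13 is {0, 3, 5, 8, 10, 11, 13, 14, 15}
Step 18: find(14) -> no change; set of 14 is {0, 3, 5, 8, 10, 11, 13, 14, 15}
Step 19: union(1, 9) -> merged; set of 1 now {1, 9}
Step 20: union(14, 12) -> merged; set of 14 now {0, 3, 5, 8, 10, 11, 12, 13, 14, 15}
Step 21: union(9, 5) -> merged; set of 9 now {0, 1, 3, 5, 8, 9, 10, 11, 12, 13, 14, 15}
Set of 15: {0, 1, 3, 5, 8, 9, 10, 11, 12, 13, 14, 15}; 10 is a member.

Answer: yes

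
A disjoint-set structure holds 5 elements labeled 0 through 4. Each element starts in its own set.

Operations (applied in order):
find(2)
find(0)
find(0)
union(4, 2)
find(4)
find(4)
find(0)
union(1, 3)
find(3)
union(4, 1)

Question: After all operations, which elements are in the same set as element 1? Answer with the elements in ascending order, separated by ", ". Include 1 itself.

Step 1: find(2) -> no change; set of 2 is {2}
Step 2: find(0) -> no change; set of 0 is {0}
Step 3: find(0) -> no change; set of 0 is {0}
Step 4: union(4, 2) -> merged; set of 4 now {2, 4}
Step 5: find(4) -> no change; set of 4 is {2, 4}
Step 6: find(4) -> no change; set of 4 is {2, 4}
Step 7: find(0) -> no change; set of 0 is {0}
Step 8: union(1, 3) -> merged; set of 1 now {1, 3}
Step 9: find(3) -> no change; set of 3 is {1, 3}
Step 10: union(4, 1) -> merged; set of 4 now {1, 2, 3, 4}
Component of 1: {1, 2, 3, 4}

Answer: 1, 2, 3, 4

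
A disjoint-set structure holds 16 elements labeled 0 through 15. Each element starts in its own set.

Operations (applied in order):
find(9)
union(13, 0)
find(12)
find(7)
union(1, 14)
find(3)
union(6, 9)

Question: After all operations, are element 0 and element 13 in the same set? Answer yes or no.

Answer: yes

Derivation:
Step 1: find(9) -> no change; set of 9 is {9}
Step 2: union(13, 0) -> merged; set of 13 now {0, 13}
Step 3: find(12) -> no change; set of 12 is {12}
Step 4: find(7) -> no change; set of 7 is {7}
Step 5: union(1, 14) -> merged; set of 1 now {1, 14}
Step 6: find(3) -> no change; set of 3 is {3}
Step 7: union(6, 9) -> merged; set of 6 now {6, 9}
Set of 0: {0, 13}; 13 is a member.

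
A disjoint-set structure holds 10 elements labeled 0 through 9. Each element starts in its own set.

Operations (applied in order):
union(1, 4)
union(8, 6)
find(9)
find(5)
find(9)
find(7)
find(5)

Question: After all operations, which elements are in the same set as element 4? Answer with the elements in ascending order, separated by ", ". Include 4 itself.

Answer: 1, 4

Derivation:
Step 1: union(1, 4) -> merged; set of 1 now {1, 4}
Step 2: union(8, 6) -> merged; set of 8 now {6, 8}
Step 3: find(9) -> no change; set of 9 is {9}
Step 4: find(5) -> no change; set of 5 is {5}
Step 5: find(9) -> no change; set of 9 is {9}
Step 6: find(7) -> no change; set of 7 is {7}
Step 7: find(5) -> no change; set of 5 is {5}
Component of 4: {1, 4}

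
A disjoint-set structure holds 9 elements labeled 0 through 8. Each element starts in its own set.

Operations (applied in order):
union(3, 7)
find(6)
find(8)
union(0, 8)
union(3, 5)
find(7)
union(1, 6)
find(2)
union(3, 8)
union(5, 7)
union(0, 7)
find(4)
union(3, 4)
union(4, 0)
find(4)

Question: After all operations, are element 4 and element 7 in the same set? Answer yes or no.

Answer: yes

Derivation:
Step 1: union(3, 7) -> merged; set of 3 now {3, 7}
Step 2: find(6) -> no change; set of 6 is {6}
Step 3: find(8) -> no change; set of 8 is {8}
Step 4: union(0, 8) -> merged; set of 0 now {0, 8}
Step 5: union(3, 5) -> merged; set of 3 now {3, 5, 7}
Step 6: find(7) -> no change; set of 7 is {3, 5, 7}
Step 7: union(1, 6) -> merged; set of 1 now {1, 6}
Step 8: find(2) -> no change; set of 2 is {2}
Step 9: union(3, 8) -> merged; set of 3 now {0, 3, 5, 7, 8}
Step 10: union(5, 7) -> already same set; set of 5 now {0, 3, 5, 7, 8}
Step 11: union(0, 7) -> already same set; set of 0 now {0, 3, 5, 7, 8}
Step 12: find(4) -> no change; set of 4 is {4}
Step 13: union(3, 4) -> merged; set of 3 now {0, 3, 4, 5, 7, 8}
Step 14: union(4, 0) -> already same set; set of 4 now {0, 3, 4, 5, 7, 8}
Step 15: find(4) -> no change; set of 4 is {0, 3, 4, 5, 7, 8}
Set of 4: {0, 3, 4, 5, 7, 8}; 7 is a member.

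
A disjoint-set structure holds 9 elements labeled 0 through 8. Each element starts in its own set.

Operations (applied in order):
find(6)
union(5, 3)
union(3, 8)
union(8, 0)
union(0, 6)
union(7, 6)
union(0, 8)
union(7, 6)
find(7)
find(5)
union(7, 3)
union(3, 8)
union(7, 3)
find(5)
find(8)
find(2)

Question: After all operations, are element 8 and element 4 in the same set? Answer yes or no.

Answer: no

Derivation:
Step 1: find(6) -> no change; set of 6 is {6}
Step 2: union(5, 3) -> merged; set of 5 now {3, 5}
Step 3: union(3, 8) -> merged; set of 3 now {3, 5, 8}
Step 4: union(8, 0) -> merged; set of 8 now {0, 3, 5, 8}
Step 5: union(0, 6) -> merged; set of 0 now {0, 3, 5, 6, 8}
Step 6: union(7, 6) -> merged; set of 7 now {0, 3, 5, 6, 7, 8}
Step 7: union(0, 8) -> already same set; set of 0 now {0, 3, 5, 6, 7, 8}
Step 8: union(7, 6) -> already same set; set of 7 now {0, 3, 5, 6, 7, 8}
Step 9: find(7) -> no change; set of 7 is {0, 3, 5, 6, 7, 8}
Step 10: find(5) -> no change; set of 5 is {0, 3, 5, 6, 7, 8}
Step 11: union(7, 3) -> already same set; set of 7 now {0, 3, 5, 6, 7, 8}
Step 12: union(3, 8) -> already same set; set of 3 now {0, 3, 5, 6, 7, 8}
Step 13: union(7, 3) -> already same set; set of 7 now {0, 3, 5, 6, 7, 8}
Step 14: find(5) -> no change; set of 5 is {0, 3, 5, 6, 7, 8}
Step 15: find(8) -> no change; set of 8 is {0, 3, 5, 6, 7, 8}
Step 16: find(2) -> no change; set of 2 is {2}
Set of 8: {0, 3, 5, 6, 7, 8}; 4 is not a member.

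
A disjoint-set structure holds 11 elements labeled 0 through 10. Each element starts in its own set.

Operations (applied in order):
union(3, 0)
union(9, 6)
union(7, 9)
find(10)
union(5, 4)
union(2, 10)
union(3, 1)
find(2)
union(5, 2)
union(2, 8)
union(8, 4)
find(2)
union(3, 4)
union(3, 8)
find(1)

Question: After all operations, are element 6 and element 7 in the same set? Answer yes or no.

Step 1: union(3, 0) -> merged; set of 3 now {0, 3}
Step 2: union(9, 6) -> merged; set of 9 now {6, 9}
Step 3: union(7, 9) -> merged; set of 7 now {6, 7, 9}
Step 4: find(10) -> no change; set of 10 is {10}
Step 5: union(5, 4) -> merged; set of 5 now {4, 5}
Step 6: union(2, 10) -> merged; set of 2 now {2, 10}
Step 7: union(3, 1) -> merged; set of 3 now {0, 1, 3}
Step 8: find(2) -> no change; set of 2 is {2, 10}
Step 9: union(5, 2) -> merged; set of 5 now {2, 4, 5, 10}
Step 10: union(2, 8) -> merged; set of 2 now {2, 4, 5, 8, 10}
Step 11: union(8, 4) -> already same set; set of 8 now {2, 4, 5, 8, 10}
Step 12: find(2) -> no change; set of 2 is {2, 4, 5, 8, 10}
Step 13: union(3, 4) -> merged; set of 3 now {0, 1, 2, 3, 4, 5, 8, 10}
Step 14: union(3, 8) -> already same set; set of 3 now {0, 1, 2, 3, 4, 5, 8, 10}
Step 15: find(1) -> no change; set of 1 is {0, 1, 2, 3, 4, 5, 8, 10}
Set of 6: {6, 7, 9}; 7 is a member.

Answer: yes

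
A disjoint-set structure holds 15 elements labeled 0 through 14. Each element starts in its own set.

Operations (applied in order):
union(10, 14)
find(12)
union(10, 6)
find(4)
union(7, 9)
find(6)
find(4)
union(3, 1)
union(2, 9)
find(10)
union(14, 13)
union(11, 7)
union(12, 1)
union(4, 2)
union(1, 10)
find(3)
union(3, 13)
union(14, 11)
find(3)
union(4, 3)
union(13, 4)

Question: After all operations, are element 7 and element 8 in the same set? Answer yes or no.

Step 1: union(10, 14) -> merged; set of 10 now {10, 14}
Step 2: find(12) -> no change; set of 12 is {12}
Step 3: union(10, 6) -> merged; set of 10 now {6, 10, 14}
Step 4: find(4) -> no change; set of 4 is {4}
Step 5: union(7, 9) -> merged; set of 7 now {7, 9}
Step 6: find(6) -> no change; set of 6 is {6, 10, 14}
Step 7: find(4) -> no change; set of 4 is {4}
Step 8: union(3, 1) -> merged; set of 3 now {1, 3}
Step 9: union(2, 9) -> merged; set of 2 now {2, 7, 9}
Step 10: find(10) -> no change; set of 10 is {6, 10, 14}
Step 11: union(14, 13) -> merged; set of 14 now {6, 10, 13, 14}
Step 12: union(11, 7) -> merged; set of 11 now {2, 7, 9, 11}
Step 13: union(12, 1) -> merged; set of 12 now {1, 3, 12}
Step 14: union(4, 2) -> merged; set of 4 now {2, 4, 7, 9, 11}
Step 15: union(1, 10) -> merged; set of 1 now {1, 3, 6, 10, 12, 13, 14}
Step 16: find(3) -> no change; set of 3 is {1, 3, 6, 10, 12, 13, 14}
Step 17: union(3, 13) -> already same set; set of 3 now {1, 3, 6, 10, 12, 13, 14}
Step 18: union(14, 11) -> merged; set of 14 now {1, 2, 3, 4, 6, 7, 9, 10, 11, 12, 13, 14}
Step 19: find(3) -> no change; set of 3 is {1, 2, 3, 4, 6, 7, 9, 10, 11, 12, 13, 14}
Step 20: union(4, 3) -> already same set; set of 4 now {1, 2, 3, 4, 6, 7, 9, 10, 11, 12, 13, 14}
Step 21: union(13, 4) -> already same set; set of 13 now {1, 2, 3, 4, 6, 7, 9, 10, 11, 12, 13, 14}
Set of 7: {1, 2, 3, 4, 6, 7, 9, 10, 11, 12, 13, 14}; 8 is not a member.

Answer: no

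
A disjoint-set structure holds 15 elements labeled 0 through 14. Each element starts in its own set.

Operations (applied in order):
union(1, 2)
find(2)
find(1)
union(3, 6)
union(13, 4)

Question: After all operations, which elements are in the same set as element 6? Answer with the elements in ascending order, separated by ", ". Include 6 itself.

Answer: 3, 6

Derivation:
Step 1: union(1, 2) -> merged; set of 1 now {1, 2}
Step 2: find(2) -> no change; set of 2 is {1, 2}
Step 3: find(1) -> no change; set of 1 is {1, 2}
Step 4: union(3, 6) -> merged; set of 3 now {3, 6}
Step 5: union(13, 4) -> merged; set of 13 now {4, 13}
Component of 6: {3, 6}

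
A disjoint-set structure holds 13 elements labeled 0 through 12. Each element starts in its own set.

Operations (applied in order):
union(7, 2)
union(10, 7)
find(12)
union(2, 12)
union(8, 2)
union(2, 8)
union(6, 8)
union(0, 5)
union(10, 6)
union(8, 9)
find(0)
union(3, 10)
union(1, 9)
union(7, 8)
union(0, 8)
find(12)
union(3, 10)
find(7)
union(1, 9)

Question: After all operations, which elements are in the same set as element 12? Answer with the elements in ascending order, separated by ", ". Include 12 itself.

Step 1: union(7, 2) -> merged; set of 7 now {2, 7}
Step 2: union(10, 7) -> merged; set of 10 now {2, 7, 10}
Step 3: find(12) -> no change; set of 12 is {12}
Step 4: union(2, 12) -> merged; set of 2 now {2, 7, 10, 12}
Step 5: union(8, 2) -> merged; set of 8 now {2, 7, 8, 10, 12}
Step 6: union(2, 8) -> already same set; set of 2 now {2, 7, 8, 10, 12}
Step 7: union(6, 8) -> merged; set of 6 now {2, 6, 7, 8, 10, 12}
Step 8: union(0, 5) -> merged; set of 0 now {0, 5}
Step 9: union(10, 6) -> already same set; set of 10 now {2, 6, 7, 8, 10, 12}
Step 10: union(8, 9) -> merged; set of 8 now {2, 6, 7, 8, 9, 10, 12}
Step 11: find(0) -> no change; set of 0 is {0, 5}
Step 12: union(3, 10) -> merged; set of 3 now {2, 3, 6, 7, 8, 9, 10, 12}
Step 13: union(1, 9) -> merged; set of 1 now {1, 2, 3, 6, 7, 8, 9, 10, 12}
Step 14: union(7, 8) -> already same set; set of 7 now {1, 2, 3, 6, 7, 8, 9, 10, 12}
Step 15: union(0, 8) -> merged; set of 0 now {0, 1, 2, 3, 5, 6, 7, 8, 9, 10, 12}
Step 16: find(12) -> no change; set of 12 is {0, 1, 2, 3, 5, 6, 7, 8, 9, 10, 12}
Step 17: union(3, 10) -> already same set; set of 3 now {0, 1, 2, 3, 5, 6, 7, 8, 9, 10, 12}
Step 18: find(7) -> no change; set of 7 is {0, 1, 2, 3, 5, 6, 7, 8, 9, 10, 12}
Step 19: union(1, 9) -> already same set; set of 1 now {0, 1, 2, 3, 5, 6, 7, 8, 9, 10, 12}
Component of 12: {0, 1, 2, 3, 5, 6, 7, 8, 9, 10, 12}

Answer: 0, 1, 2, 3, 5, 6, 7, 8, 9, 10, 12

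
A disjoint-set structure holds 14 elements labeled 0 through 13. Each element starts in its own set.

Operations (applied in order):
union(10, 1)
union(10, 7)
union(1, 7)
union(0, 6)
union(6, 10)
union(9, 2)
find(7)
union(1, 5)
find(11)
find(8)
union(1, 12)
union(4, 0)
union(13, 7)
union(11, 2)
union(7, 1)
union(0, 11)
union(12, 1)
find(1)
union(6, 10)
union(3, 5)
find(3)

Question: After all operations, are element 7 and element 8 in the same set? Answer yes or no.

Step 1: union(10, 1) -> merged; set of 10 now {1, 10}
Step 2: union(10, 7) -> merged; set of 10 now {1, 7, 10}
Step 3: union(1, 7) -> already same set; set of 1 now {1, 7, 10}
Step 4: union(0, 6) -> merged; set of 0 now {0, 6}
Step 5: union(6, 10) -> merged; set of 6 now {0, 1, 6, 7, 10}
Step 6: union(9, 2) -> merged; set of 9 now {2, 9}
Step 7: find(7) -> no change; set of 7 is {0, 1, 6, 7, 10}
Step 8: union(1, 5) -> merged; set of 1 now {0, 1, 5, 6, 7, 10}
Step 9: find(11) -> no change; set of 11 is {11}
Step 10: find(8) -> no change; set of 8 is {8}
Step 11: union(1, 12) -> merged; set of 1 now {0, 1, 5, 6, 7, 10, 12}
Step 12: union(4, 0) -> merged; set of 4 now {0, 1, 4, 5, 6, 7, 10, 12}
Step 13: union(13, 7) -> merged; set of 13 now {0, 1, 4, 5, 6, 7, 10, 12, 13}
Step 14: union(11, 2) -> merged; set of 11 now {2, 9, 11}
Step 15: union(7, 1) -> already same set; set of 7 now {0, 1, 4, 5, 6, 7, 10, 12, 13}
Step 16: union(0, 11) -> merged; set of 0 now {0, 1, 2, 4, 5, 6, 7, 9, 10, 11, 12, 13}
Step 17: union(12, 1) -> already same set; set of 12 now {0, 1, 2, 4, 5, 6, 7, 9, 10, 11, 12, 13}
Step 18: find(1) -> no change; set of 1 is {0, 1, 2, 4, 5, 6, 7, 9, 10, 11, 12, 13}
Step 19: union(6, 10) -> already same set; set of 6 now {0, 1, 2, 4, 5, 6, 7, 9, 10, 11, 12, 13}
Step 20: union(3, 5) -> merged; set of 3 now {0, 1, 2, 3, 4, 5, 6, 7, 9, 10, 11, 12, 13}
Step 21: find(3) -> no change; set of 3 is {0, 1, 2, 3, 4, 5, 6, 7, 9, 10, 11, 12, 13}
Set of 7: {0, 1, 2, 3, 4, 5, 6, 7, 9, 10, 11, 12, 13}; 8 is not a member.

Answer: no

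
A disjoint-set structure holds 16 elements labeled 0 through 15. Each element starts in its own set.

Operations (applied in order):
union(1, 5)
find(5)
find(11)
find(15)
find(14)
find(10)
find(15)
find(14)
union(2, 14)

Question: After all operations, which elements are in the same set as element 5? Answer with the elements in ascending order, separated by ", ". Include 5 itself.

Step 1: union(1, 5) -> merged; set of 1 now {1, 5}
Step 2: find(5) -> no change; set of 5 is {1, 5}
Step 3: find(11) -> no change; set of 11 is {11}
Step 4: find(15) -> no change; set of 15 is {15}
Step 5: find(14) -> no change; set of 14 is {14}
Step 6: find(10) -> no change; set of 10 is {10}
Step 7: find(15) -> no change; set of 15 is {15}
Step 8: find(14) -> no change; set of 14 is {14}
Step 9: union(2, 14) -> merged; set of 2 now {2, 14}
Component of 5: {1, 5}

Answer: 1, 5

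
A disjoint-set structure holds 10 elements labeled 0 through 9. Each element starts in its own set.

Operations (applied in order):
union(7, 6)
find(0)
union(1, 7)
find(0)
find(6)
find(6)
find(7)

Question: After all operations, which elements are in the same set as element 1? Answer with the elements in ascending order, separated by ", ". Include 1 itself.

Step 1: union(7, 6) -> merged; set of 7 now {6, 7}
Step 2: find(0) -> no change; set of 0 is {0}
Step 3: union(1, 7) -> merged; set of 1 now {1, 6, 7}
Step 4: find(0) -> no change; set of 0 is {0}
Step 5: find(6) -> no change; set of 6 is {1, 6, 7}
Step 6: find(6) -> no change; set of 6 is {1, 6, 7}
Step 7: find(7) -> no change; set of 7 is {1, 6, 7}
Component of 1: {1, 6, 7}

Answer: 1, 6, 7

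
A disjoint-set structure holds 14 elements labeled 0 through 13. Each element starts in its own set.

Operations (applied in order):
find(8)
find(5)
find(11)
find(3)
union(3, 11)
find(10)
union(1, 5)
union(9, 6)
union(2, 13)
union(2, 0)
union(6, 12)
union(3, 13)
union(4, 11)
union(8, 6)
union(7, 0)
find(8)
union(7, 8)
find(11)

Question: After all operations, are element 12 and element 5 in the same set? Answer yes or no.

Step 1: find(8) -> no change; set of 8 is {8}
Step 2: find(5) -> no change; set of 5 is {5}
Step 3: find(11) -> no change; set of 11 is {11}
Step 4: find(3) -> no change; set of 3 is {3}
Step 5: union(3, 11) -> merged; set of 3 now {3, 11}
Step 6: find(10) -> no change; set of 10 is {10}
Step 7: union(1, 5) -> merged; set of 1 now {1, 5}
Step 8: union(9, 6) -> merged; set of 9 now {6, 9}
Step 9: union(2, 13) -> merged; set of 2 now {2, 13}
Step 10: union(2, 0) -> merged; set of 2 now {0, 2, 13}
Step 11: union(6, 12) -> merged; set of 6 now {6, 9, 12}
Step 12: union(3, 13) -> merged; set of 3 now {0, 2, 3, 11, 13}
Step 13: union(4, 11) -> merged; set of 4 now {0, 2, 3, 4, 11, 13}
Step 14: union(8, 6) -> merged; set of 8 now {6, 8, 9, 12}
Step 15: union(7, 0) -> merged; set of 7 now {0, 2, 3, 4, 7, 11, 13}
Step 16: find(8) -> no change; set of 8 is {6, 8, 9, 12}
Step 17: union(7, 8) -> merged; set of 7 now {0, 2, 3, 4, 6, 7, 8, 9, 11, 12, 13}
Step 18: find(11) -> no change; set of 11 is {0, 2, 3, 4, 6, 7, 8, 9, 11, 12, 13}
Set of 12: {0, 2, 3, 4, 6, 7, 8, 9, 11, 12, 13}; 5 is not a member.

Answer: no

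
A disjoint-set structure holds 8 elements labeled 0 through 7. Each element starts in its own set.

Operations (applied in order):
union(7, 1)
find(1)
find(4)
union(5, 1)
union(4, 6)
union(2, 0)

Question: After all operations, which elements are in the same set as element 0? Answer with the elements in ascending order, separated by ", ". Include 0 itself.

Answer: 0, 2

Derivation:
Step 1: union(7, 1) -> merged; set of 7 now {1, 7}
Step 2: find(1) -> no change; set of 1 is {1, 7}
Step 3: find(4) -> no change; set of 4 is {4}
Step 4: union(5, 1) -> merged; set of 5 now {1, 5, 7}
Step 5: union(4, 6) -> merged; set of 4 now {4, 6}
Step 6: union(2, 0) -> merged; set of 2 now {0, 2}
Component of 0: {0, 2}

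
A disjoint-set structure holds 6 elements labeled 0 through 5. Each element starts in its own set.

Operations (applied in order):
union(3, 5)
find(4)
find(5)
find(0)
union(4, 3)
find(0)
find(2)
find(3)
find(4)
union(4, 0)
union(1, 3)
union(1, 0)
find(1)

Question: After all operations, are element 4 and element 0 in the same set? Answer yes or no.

Answer: yes

Derivation:
Step 1: union(3, 5) -> merged; set of 3 now {3, 5}
Step 2: find(4) -> no change; set of 4 is {4}
Step 3: find(5) -> no change; set of 5 is {3, 5}
Step 4: find(0) -> no change; set of 0 is {0}
Step 5: union(4, 3) -> merged; set of 4 now {3, 4, 5}
Step 6: find(0) -> no change; set of 0 is {0}
Step 7: find(2) -> no change; set of 2 is {2}
Step 8: find(3) -> no change; set of 3 is {3, 4, 5}
Step 9: find(4) -> no change; set of 4 is {3, 4, 5}
Step 10: union(4, 0) -> merged; set of 4 now {0, 3, 4, 5}
Step 11: union(1, 3) -> merged; set of 1 now {0, 1, 3, 4, 5}
Step 12: union(1, 0) -> already same set; set of 1 now {0, 1, 3, 4, 5}
Step 13: find(1) -> no change; set of 1 is {0, 1, 3, 4, 5}
Set of 4: {0, 1, 3, 4, 5}; 0 is a member.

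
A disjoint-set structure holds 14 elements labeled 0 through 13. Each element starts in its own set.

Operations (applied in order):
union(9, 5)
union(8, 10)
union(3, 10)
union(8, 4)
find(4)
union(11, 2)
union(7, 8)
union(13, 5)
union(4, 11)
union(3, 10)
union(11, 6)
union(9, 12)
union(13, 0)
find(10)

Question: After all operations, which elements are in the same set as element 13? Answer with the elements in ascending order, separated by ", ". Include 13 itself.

Step 1: union(9, 5) -> merged; set of 9 now {5, 9}
Step 2: union(8, 10) -> merged; set of 8 now {8, 10}
Step 3: union(3, 10) -> merged; set of 3 now {3, 8, 10}
Step 4: union(8, 4) -> merged; set of 8 now {3, 4, 8, 10}
Step 5: find(4) -> no change; set of 4 is {3, 4, 8, 10}
Step 6: union(11, 2) -> merged; set of 11 now {2, 11}
Step 7: union(7, 8) -> merged; set of 7 now {3, 4, 7, 8, 10}
Step 8: union(13, 5) -> merged; set of 13 now {5, 9, 13}
Step 9: union(4, 11) -> merged; set of 4 now {2, 3, 4, 7, 8, 10, 11}
Step 10: union(3, 10) -> already same set; set of 3 now {2, 3, 4, 7, 8, 10, 11}
Step 11: union(11, 6) -> merged; set of 11 now {2, 3, 4, 6, 7, 8, 10, 11}
Step 12: union(9, 12) -> merged; set of 9 now {5, 9, 12, 13}
Step 13: union(13, 0) -> merged; set of 13 now {0, 5, 9, 12, 13}
Step 14: find(10) -> no change; set of 10 is {2, 3, 4, 6, 7, 8, 10, 11}
Component of 13: {0, 5, 9, 12, 13}

Answer: 0, 5, 9, 12, 13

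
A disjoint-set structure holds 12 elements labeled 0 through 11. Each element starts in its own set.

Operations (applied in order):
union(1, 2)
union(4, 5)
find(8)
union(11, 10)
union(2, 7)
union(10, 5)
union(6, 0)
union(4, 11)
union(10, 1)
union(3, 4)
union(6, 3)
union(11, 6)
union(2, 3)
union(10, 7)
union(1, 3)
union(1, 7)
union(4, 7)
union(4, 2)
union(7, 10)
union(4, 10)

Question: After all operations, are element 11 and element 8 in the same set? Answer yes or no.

Answer: no

Derivation:
Step 1: union(1, 2) -> merged; set of 1 now {1, 2}
Step 2: union(4, 5) -> merged; set of 4 now {4, 5}
Step 3: find(8) -> no change; set of 8 is {8}
Step 4: union(11, 10) -> merged; set of 11 now {10, 11}
Step 5: union(2, 7) -> merged; set of 2 now {1, 2, 7}
Step 6: union(10, 5) -> merged; set of 10 now {4, 5, 10, 11}
Step 7: union(6, 0) -> merged; set of 6 now {0, 6}
Step 8: union(4, 11) -> already same set; set of 4 now {4, 5, 10, 11}
Step 9: union(10, 1) -> merged; set of 10 now {1, 2, 4, 5, 7, 10, 11}
Step 10: union(3, 4) -> merged; set of 3 now {1, 2, 3, 4, 5, 7, 10, 11}
Step 11: union(6, 3) -> merged; set of 6 now {0, 1, 2, 3, 4, 5, 6, 7, 10, 11}
Step 12: union(11, 6) -> already same set; set of 11 now {0, 1, 2, 3, 4, 5, 6, 7, 10, 11}
Step 13: union(2, 3) -> already same set; set of 2 now {0, 1, 2, 3, 4, 5, 6, 7, 10, 11}
Step 14: union(10, 7) -> already same set; set of 10 now {0, 1, 2, 3, 4, 5, 6, 7, 10, 11}
Step 15: union(1, 3) -> already same set; set of 1 now {0, 1, 2, 3, 4, 5, 6, 7, 10, 11}
Step 16: union(1, 7) -> already same set; set of 1 now {0, 1, 2, 3, 4, 5, 6, 7, 10, 11}
Step 17: union(4, 7) -> already same set; set of 4 now {0, 1, 2, 3, 4, 5, 6, 7, 10, 11}
Step 18: union(4, 2) -> already same set; set of 4 now {0, 1, 2, 3, 4, 5, 6, 7, 10, 11}
Step 19: union(7, 10) -> already same set; set of 7 now {0, 1, 2, 3, 4, 5, 6, 7, 10, 11}
Step 20: union(4, 10) -> already same set; set of 4 now {0, 1, 2, 3, 4, 5, 6, 7, 10, 11}
Set of 11: {0, 1, 2, 3, 4, 5, 6, 7, 10, 11}; 8 is not a member.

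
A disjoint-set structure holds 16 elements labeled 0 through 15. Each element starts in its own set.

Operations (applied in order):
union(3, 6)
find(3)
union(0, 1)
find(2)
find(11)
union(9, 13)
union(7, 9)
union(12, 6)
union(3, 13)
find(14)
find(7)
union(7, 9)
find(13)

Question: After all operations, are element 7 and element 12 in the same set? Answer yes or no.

Answer: yes

Derivation:
Step 1: union(3, 6) -> merged; set of 3 now {3, 6}
Step 2: find(3) -> no change; set of 3 is {3, 6}
Step 3: union(0, 1) -> merged; set of 0 now {0, 1}
Step 4: find(2) -> no change; set of 2 is {2}
Step 5: find(11) -> no change; set of 11 is {11}
Step 6: union(9, 13) -> merged; set of 9 now {9, 13}
Step 7: union(7, 9) -> merged; set of 7 now {7, 9, 13}
Step 8: union(12, 6) -> merged; set of 12 now {3, 6, 12}
Step 9: union(3, 13) -> merged; set of 3 now {3, 6, 7, 9, 12, 13}
Step 10: find(14) -> no change; set of 14 is {14}
Step 11: find(7) -> no change; set of 7 is {3, 6, 7, 9, 12, 13}
Step 12: union(7, 9) -> already same set; set of 7 now {3, 6, 7, 9, 12, 13}
Step 13: find(13) -> no change; set of 13 is {3, 6, 7, 9, 12, 13}
Set of 7: {3, 6, 7, 9, 12, 13}; 12 is a member.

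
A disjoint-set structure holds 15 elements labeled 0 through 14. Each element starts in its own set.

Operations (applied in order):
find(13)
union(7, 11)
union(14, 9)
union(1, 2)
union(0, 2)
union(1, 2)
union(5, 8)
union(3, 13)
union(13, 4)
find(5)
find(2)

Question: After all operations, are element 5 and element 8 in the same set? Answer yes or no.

Step 1: find(13) -> no change; set of 13 is {13}
Step 2: union(7, 11) -> merged; set of 7 now {7, 11}
Step 3: union(14, 9) -> merged; set of 14 now {9, 14}
Step 4: union(1, 2) -> merged; set of 1 now {1, 2}
Step 5: union(0, 2) -> merged; set of 0 now {0, 1, 2}
Step 6: union(1, 2) -> already same set; set of 1 now {0, 1, 2}
Step 7: union(5, 8) -> merged; set of 5 now {5, 8}
Step 8: union(3, 13) -> merged; set of 3 now {3, 13}
Step 9: union(13, 4) -> merged; set of 13 now {3, 4, 13}
Step 10: find(5) -> no change; set of 5 is {5, 8}
Step 11: find(2) -> no change; set of 2 is {0, 1, 2}
Set of 5: {5, 8}; 8 is a member.

Answer: yes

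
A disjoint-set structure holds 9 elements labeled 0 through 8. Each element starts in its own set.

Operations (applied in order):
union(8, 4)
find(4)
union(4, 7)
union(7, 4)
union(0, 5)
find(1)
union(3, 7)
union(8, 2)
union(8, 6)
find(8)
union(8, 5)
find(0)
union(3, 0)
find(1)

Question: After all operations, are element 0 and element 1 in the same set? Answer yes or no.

Answer: no

Derivation:
Step 1: union(8, 4) -> merged; set of 8 now {4, 8}
Step 2: find(4) -> no change; set of 4 is {4, 8}
Step 3: union(4, 7) -> merged; set of 4 now {4, 7, 8}
Step 4: union(7, 4) -> already same set; set of 7 now {4, 7, 8}
Step 5: union(0, 5) -> merged; set of 0 now {0, 5}
Step 6: find(1) -> no change; set of 1 is {1}
Step 7: union(3, 7) -> merged; set of 3 now {3, 4, 7, 8}
Step 8: union(8, 2) -> merged; set of 8 now {2, 3, 4, 7, 8}
Step 9: union(8, 6) -> merged; set of 8 now {2, 3, 4, 6, 7, 8}
Step 10: find(8) -> no change; set of 8 is {2, 3, 4, 6, 7, 8}
Step 11: union(8, 5) -> merged; set of 8 now {0, 2, 3, 4, 5, 6, 7, 8}
Step 12: find(0) -> no change; set of 0 is {0, 2, 3, 4, 5, 6, 7, 8}
Step 13: union(3, 0) -> already same set; set of 3 now {0, 2, 3, 4, 5, 6, 7, 8}
Step 14: find(1) -> no change; set of 1 is {1}
Set of 0: {0, 2, 3, 4, 5, 6, 7, 8}; 1 is not a member.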